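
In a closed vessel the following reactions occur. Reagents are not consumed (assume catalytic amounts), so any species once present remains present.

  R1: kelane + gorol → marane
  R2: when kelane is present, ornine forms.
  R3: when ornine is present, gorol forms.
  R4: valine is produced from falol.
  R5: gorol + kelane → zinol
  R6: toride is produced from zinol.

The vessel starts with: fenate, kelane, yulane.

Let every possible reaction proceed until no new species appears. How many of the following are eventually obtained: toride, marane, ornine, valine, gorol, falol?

4

kelane present → ornine forms (R2).
ornine present → gorol forms (R3).
kelane and gorol present → marane forms (R1).
gorol and kelane present → zinol forms (R5).
zinol present → toride forms (R6).
toride: reached.
marane: reached.
ornine: reached.
valine would need falol (R4), but falol never forms.
gorol: reached.
No rule produces falol, and it is not given.
Reached: toride, marane, ornine, and gorol — 4 of the 6.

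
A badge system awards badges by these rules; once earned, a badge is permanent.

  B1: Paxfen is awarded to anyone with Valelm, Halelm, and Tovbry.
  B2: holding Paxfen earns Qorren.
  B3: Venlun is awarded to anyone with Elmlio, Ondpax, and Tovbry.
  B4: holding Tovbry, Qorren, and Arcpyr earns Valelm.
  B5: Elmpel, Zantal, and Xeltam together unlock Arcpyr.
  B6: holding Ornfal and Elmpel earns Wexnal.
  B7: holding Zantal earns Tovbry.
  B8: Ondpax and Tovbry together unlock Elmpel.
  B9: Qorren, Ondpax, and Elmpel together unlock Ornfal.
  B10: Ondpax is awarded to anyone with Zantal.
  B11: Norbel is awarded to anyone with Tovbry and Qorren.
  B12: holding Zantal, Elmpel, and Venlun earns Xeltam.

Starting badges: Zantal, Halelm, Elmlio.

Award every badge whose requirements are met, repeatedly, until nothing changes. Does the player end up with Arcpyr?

Yes

With Zantal, Ondpax is earned (B10).
With Zantal, Tovbry is earned (B7).
With Ondpax and Tovbry, Elmpel is earned (B8).
With Elmlio, Ondpax, and Tovbry, Venlun is earned (B3).
With Zantal, Elmpel, and Venlun, Xeltam is earned (B12).
With Elmpel, Zantal, and Xeltam, Arcpyr is earned (B5).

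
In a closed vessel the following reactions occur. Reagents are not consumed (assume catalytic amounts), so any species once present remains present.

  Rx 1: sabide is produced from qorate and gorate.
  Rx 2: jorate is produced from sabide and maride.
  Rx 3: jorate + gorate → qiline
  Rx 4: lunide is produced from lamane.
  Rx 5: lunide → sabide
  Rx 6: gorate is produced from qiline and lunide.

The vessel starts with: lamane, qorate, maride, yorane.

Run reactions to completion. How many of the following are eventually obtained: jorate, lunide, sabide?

lamane present → lunide forms (Rx 4).
lunide present → sabide forms (Rx 5).
sabide and maride present → jorate forms (Rx 2).
jorate: reached.
lunide: reached.
sabide: reached.
All 3 are reached.

3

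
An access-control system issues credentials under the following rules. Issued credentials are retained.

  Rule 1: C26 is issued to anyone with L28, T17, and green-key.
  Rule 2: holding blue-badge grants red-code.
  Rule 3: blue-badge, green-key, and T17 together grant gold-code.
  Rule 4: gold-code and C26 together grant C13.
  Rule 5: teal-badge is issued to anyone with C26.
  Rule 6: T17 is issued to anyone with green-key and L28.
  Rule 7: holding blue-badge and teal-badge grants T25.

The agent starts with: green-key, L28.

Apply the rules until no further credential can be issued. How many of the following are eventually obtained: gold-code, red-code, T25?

gold-code would need blue-badge, green-key, and T17 (Rule 3), but blue-badge is never granted.
red-code would need blue-badge (Rule 2), but blue-badge is never granted.
T25 would need blue-badge and teal-badge (Rule 7), but blue-badge is never granted.
None of the 3 are reached.

0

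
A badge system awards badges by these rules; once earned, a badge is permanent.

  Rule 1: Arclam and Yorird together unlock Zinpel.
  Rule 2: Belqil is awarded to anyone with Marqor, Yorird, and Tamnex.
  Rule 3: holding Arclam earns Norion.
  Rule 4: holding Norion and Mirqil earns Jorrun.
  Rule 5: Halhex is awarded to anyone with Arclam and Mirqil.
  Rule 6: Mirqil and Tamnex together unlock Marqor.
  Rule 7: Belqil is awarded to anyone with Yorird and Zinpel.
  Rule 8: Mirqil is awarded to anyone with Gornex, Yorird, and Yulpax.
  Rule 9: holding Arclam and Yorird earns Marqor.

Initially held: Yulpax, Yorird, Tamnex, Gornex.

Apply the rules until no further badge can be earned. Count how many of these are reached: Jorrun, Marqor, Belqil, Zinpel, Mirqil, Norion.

3

With Gornex, Yorird, and Yulpax, Mirqil is earned (Rule 8).
With Mirqil and Tamnex, Marqor is earned (Rule 6).
With Marqor, Yorird, and Tamnex, Belqil is earned (Rule 2).
Jorrun would need Norion and Mirqil (Rule 4), but Norion is never earned.
Marqor: reached.
Belqil: reached.
Zinpel would need Arclam and Yorird (Rule 1), but Arclam is never earned.
Mirqil: reached.
Norion would need Arclam (Rule 3), but Arclam is never earned.
Reached: Marqor, Belqil, and Mirqil — 3 of the 6.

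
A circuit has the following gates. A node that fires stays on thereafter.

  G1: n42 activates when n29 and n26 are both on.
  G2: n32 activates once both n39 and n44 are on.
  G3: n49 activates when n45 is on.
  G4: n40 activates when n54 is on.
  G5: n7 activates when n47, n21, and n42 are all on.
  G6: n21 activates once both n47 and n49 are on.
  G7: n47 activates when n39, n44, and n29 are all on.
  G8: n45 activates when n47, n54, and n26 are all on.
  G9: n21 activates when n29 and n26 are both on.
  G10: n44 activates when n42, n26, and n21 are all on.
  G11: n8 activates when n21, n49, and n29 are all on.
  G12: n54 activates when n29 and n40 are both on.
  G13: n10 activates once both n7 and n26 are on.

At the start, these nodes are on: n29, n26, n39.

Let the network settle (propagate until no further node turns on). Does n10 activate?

Yes

n29 and n26 are on, so n21 activates (G9).
G1: n29 and n26 on → n42 on.
G10: n42, n26, and n21 on → n44 on.
n39, n44, and n29 are on, so n47 activates (G7).
n47, n21, and n42 are on, so n7 activates (G5).
G13: n7 and n26 on → n10 on.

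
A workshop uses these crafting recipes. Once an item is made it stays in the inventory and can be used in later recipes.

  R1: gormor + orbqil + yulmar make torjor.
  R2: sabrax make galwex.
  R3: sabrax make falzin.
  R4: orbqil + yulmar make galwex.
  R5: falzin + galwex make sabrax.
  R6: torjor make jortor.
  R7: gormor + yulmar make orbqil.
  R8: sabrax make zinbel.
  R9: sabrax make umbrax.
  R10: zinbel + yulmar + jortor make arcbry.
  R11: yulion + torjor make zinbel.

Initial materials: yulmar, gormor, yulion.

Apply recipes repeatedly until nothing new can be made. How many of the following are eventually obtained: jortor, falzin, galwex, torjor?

Using R7, gormor and yulmar make orbqil.
Using R1, gormor, orbqil, and yulmar make torjor.
Using R4, orbqil and yulmar make galwex.
Using R6, torjor makes jortor.
jortor: reached.
falzin would need sabrax (R3), but sabrax is never obtained.
galwex: reached.
torjor: reached.
Reached: jortor, galwex, and torjor — 3 of the 4.

3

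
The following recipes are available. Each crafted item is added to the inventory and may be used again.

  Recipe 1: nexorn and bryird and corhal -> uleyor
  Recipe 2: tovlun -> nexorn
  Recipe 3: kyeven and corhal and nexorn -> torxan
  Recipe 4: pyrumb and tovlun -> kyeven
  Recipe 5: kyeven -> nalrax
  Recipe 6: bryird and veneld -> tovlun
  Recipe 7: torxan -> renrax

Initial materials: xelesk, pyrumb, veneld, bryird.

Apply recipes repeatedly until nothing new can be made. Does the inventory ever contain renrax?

No

renrax would need torxan (Recipe 7), but torxan is never obtained.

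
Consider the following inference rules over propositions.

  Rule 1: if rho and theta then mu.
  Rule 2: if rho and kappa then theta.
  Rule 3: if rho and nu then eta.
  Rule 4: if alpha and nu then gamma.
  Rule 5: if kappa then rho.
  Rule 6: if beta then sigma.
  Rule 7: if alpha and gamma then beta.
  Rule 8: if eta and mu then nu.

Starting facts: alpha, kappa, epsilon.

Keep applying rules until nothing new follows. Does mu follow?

Yes

From kappa, Rule 5 gives rho.
rho and kappa hold, so theta follows (Rule 2).
From rho and theta, Rule 1 gives mu.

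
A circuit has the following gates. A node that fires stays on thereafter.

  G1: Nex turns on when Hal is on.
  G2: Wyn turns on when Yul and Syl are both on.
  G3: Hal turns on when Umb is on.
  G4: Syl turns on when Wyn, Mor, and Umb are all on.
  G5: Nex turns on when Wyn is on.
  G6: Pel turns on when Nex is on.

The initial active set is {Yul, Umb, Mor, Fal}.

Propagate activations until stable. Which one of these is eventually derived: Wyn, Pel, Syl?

Pel

G3: Umb on → Hal on.
Hal is on, so Nex turns on (G1).
G6: Nex on → Pel on.
Wyn would need Yul and Syl (G2), but Syl never turns on. Syl would need Wyn, Mor, and Umb (G4), but Wyn never turns on.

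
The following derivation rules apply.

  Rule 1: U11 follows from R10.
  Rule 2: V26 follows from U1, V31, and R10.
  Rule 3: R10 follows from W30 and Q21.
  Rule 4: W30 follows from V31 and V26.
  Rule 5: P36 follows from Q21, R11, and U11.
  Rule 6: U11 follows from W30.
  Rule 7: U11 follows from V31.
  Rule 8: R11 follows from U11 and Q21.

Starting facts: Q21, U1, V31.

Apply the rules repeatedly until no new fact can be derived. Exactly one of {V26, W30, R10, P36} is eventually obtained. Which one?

From V31, Rule 7 gives U11.
From U11 and Q21, Rule 8 gives R11.
From Q21, R11, and U11, Rule 5 gives P36.
R10 would need W30 and Q21 (Rule 3), but W30 is never established. W30 would need V31 and V26 (Rule 4), but V26 is never established. V26 would need U1, V31, and R10 (Rule 2), but R10 is never established.

P36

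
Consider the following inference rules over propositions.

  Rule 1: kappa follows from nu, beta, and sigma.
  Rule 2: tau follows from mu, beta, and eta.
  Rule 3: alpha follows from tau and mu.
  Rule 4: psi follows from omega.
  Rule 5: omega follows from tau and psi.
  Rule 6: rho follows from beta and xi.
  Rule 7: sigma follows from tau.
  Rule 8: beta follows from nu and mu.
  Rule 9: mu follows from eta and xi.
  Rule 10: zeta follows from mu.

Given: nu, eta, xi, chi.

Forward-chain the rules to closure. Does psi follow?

No

psi would need omega (Rule 4), but omega is never established.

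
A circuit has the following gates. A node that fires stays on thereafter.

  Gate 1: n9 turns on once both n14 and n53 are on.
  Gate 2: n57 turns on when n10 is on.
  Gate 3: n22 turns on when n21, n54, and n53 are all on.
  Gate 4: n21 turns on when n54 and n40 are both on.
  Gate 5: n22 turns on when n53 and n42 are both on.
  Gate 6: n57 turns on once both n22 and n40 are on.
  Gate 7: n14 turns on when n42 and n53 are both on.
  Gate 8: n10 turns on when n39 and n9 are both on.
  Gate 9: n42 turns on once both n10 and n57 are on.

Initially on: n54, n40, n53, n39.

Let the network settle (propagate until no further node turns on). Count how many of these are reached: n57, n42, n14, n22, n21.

Gate 4: n54 and n40 on → n21 on.
n21, n54, and n53 are on, so n22 turns on (Gate 3).
Gate 6: n22 and n40 on → n57 on.
n57: reached.
n42 would need n10 and n57 (Gate 9), but n10 never turns on.
n14 would need n42 and n53 (Gate 7), but n42 never turns on.
n22: reached.
n21: reached.
Reached: n57, n22, and n21 — 3 of the 5.

3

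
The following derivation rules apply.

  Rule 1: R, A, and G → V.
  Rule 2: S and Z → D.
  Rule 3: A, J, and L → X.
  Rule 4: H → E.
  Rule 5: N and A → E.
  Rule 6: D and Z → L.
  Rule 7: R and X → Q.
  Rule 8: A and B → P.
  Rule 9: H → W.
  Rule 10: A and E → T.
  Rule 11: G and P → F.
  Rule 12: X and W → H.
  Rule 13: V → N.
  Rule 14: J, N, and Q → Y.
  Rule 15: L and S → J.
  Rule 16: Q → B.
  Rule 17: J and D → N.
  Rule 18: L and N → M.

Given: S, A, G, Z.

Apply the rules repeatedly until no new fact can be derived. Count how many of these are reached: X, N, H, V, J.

From S and Z, Rule 2 gives D.
From D and Z, Rule 6 gives L.
L and S hold, so J follows (Rule 15).
From A, J, and L, Rule 3 gives X.
From J and D, Rule 17 gives N.
X: reached.
N: reached.
H would need X and W (Rule 12), but W is never established.
V would need R, A, and G (Rule 1), but R is never established.
J: reached.
Reached: X, N, and J — 3 of the 5.

3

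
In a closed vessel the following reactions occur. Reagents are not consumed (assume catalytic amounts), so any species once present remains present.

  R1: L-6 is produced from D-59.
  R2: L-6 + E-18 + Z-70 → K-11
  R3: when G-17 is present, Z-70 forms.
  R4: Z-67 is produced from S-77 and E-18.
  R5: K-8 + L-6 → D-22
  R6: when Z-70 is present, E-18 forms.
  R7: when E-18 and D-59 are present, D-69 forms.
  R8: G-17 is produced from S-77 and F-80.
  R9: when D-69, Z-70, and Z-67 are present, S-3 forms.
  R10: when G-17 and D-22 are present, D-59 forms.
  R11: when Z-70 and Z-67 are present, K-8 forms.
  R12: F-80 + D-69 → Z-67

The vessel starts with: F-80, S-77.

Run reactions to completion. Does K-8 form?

S-77 and F-80 present → G-17 forms (R8).
G-17 present → Z-70 forms (R3).
Z-70 present → E-18 forms (R6).
S-77 and E-18 present → Z-67 forms (R4).
Z-70 and Z-67 present → K-8 forms (R11).

Yes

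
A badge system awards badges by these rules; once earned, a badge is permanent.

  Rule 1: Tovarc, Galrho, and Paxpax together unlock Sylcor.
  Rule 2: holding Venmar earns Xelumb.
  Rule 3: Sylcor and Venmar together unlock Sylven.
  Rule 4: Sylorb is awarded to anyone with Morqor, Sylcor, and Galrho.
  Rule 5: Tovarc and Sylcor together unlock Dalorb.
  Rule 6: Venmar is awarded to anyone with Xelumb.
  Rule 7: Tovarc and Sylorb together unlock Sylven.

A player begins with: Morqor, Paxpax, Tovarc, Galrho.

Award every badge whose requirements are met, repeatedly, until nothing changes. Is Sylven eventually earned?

With Tovarc, Galrho, and Paxpax, Sylcor is earned (Rule 1).
With Morqor, Sylcor, and Galrho, Sylorb is earned (Rule 4).
With Tovarc and Sylorb, Sylven is earned (Rule 7).

Yes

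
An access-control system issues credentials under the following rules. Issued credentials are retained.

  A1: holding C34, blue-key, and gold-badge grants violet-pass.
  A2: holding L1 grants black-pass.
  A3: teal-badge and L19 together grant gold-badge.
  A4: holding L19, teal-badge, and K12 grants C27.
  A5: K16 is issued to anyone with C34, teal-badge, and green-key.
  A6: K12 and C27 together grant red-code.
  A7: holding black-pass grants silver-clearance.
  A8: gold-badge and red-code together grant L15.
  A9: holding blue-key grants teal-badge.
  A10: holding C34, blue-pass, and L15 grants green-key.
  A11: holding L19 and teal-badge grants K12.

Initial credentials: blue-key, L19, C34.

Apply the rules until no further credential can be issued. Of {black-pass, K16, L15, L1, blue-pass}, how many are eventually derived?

Holding blue-key grants teal-badge (A9).
Holding teal-badge and L19 grants gold-badge (A3).
Holding L19 and teal-badge grants K12 (A11).
Holding L19, teal-badge, and K12 grants C27 (A4).
Holding K12 and C27 grants red-code (A6).
Holding gold-badge and red-code grants L15 (A8).
black-pass would need L1 (A2), but L1 is never granted.
K16 would need C34, teal-badge, and green-key (A5), but green-key is never granted.
L15: reached.
No rule produces L1, and it is not given.
No rule produces blue-pass, and it is not given.
Reached: L15 — 1 of the 5.

1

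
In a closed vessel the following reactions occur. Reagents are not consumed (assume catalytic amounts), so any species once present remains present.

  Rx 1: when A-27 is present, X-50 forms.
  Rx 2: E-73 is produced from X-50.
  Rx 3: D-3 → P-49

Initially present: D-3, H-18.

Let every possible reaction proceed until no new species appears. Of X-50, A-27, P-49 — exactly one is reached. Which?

P-49

D-3 present → P-49 forms (Rx 3).
X-50 would need A-27 (Rx 1), but A-27 never forms. No rule produces A-27, and it is not given.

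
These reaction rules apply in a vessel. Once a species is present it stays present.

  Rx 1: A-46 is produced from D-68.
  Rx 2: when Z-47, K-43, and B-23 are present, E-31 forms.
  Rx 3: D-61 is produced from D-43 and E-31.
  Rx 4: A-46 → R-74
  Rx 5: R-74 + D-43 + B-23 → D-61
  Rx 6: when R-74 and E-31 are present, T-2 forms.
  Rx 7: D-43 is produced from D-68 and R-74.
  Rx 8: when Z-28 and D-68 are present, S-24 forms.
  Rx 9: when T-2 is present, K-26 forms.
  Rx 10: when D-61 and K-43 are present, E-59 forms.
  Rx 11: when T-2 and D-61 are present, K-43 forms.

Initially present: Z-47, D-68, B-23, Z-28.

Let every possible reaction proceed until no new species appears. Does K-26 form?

K-26 would need T-2 (Rx 9), but T-2 never forms.

No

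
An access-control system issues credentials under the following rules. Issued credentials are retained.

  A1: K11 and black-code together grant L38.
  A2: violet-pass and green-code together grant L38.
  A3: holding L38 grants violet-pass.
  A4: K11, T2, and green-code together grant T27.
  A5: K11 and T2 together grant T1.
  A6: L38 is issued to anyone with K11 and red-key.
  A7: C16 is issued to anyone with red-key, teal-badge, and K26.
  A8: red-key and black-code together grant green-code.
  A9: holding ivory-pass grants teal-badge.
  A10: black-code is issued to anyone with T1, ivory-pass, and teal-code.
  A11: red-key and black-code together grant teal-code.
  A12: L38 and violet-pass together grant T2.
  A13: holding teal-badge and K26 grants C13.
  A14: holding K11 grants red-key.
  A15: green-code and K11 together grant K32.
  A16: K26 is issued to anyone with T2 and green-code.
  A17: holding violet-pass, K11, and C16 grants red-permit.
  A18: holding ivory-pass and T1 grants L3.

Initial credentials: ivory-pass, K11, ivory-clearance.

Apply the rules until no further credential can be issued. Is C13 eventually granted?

No

C13 would need teal-badge and K26 (A13), but K26 is never granted.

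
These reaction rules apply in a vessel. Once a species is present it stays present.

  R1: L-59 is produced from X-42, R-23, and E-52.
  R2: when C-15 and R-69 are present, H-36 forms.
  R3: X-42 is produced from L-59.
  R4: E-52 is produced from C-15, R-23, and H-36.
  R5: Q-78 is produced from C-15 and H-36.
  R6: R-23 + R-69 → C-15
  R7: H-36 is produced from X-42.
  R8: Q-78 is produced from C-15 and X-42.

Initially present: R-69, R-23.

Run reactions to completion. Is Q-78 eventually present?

Yes

R-23 and R-69 present → C-15 forms (R6).
C-15 and R-69 present → H-36 forms (R2).
C-15 and H-36 present → Q-78 forms (R5).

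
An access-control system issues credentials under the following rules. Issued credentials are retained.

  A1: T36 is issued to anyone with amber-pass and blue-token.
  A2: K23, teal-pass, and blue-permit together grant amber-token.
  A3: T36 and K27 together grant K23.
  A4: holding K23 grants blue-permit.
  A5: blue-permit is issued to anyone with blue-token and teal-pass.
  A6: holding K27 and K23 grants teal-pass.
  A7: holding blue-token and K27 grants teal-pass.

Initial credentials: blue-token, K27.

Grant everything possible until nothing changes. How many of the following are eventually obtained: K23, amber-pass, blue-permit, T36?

1

Holding blue-token and K27 grants teal-pass (A7).
Holding blue-token and teal-pass grants blue-permit (A5).
K23 would need T36 and K27 (A3), but T36 is never granted.
No rule produces amber-pass, and it is not given.
blue-permit: reached.
T36 would need amber-pass and blue-token (A1), but amber-pass is never granted.
Reached: blue-permit — 1 of the 4.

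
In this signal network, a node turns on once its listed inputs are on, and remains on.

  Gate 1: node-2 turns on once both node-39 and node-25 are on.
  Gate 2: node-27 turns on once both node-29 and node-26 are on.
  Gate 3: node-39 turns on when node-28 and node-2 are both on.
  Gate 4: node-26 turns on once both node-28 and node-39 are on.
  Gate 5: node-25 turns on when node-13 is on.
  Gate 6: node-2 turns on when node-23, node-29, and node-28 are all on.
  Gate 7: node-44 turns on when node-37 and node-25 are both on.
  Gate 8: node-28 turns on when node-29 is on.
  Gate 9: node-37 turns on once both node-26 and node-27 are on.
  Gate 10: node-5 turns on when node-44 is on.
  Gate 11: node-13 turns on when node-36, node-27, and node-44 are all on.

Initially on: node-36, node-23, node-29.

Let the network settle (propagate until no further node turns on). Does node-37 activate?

Yes

Gate 8: node-29 on → node-28 on.
Gate 6: node-23, node-29, and node-28 on → node-2 on.
Gate 3: node-28 and node-2 on → node-39 on.
Gate 4: node-28 and node-39 on → node-26 on.
Gate 2: node-29 and node-26 on → node-27 on.
node-26 and node-27 are on, so node-37 turns on (Gate 9).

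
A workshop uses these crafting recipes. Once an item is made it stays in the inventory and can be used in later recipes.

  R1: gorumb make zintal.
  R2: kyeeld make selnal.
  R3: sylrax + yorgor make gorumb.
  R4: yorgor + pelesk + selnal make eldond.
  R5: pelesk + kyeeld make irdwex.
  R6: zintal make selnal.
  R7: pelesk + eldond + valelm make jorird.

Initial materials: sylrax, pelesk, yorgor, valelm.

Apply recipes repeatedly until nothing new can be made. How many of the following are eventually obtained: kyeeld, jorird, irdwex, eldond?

sylrax + yorgor → gorumb (R3).
gorumb → zintal (R1).
Using R6, zintal makes selnal.
yorgor + pelesk + selnal → eldond (R4).
pelesk + eldond + valelm → jorird (R7).
No rule produces kyeeld, and it is not given.
jorird: reached.
irdwex would need pelesk and kyeeld (R5), but kyeeld is never obtained.
eldond: reached.
Reached: jorird and eldond — 2 of the 4.

2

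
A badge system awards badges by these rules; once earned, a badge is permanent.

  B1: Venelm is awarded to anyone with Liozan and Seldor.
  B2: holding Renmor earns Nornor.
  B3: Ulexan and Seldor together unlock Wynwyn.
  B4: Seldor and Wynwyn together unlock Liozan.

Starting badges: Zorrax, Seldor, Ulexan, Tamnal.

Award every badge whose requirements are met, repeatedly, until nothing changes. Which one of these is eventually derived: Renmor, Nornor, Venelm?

With Ulexan and Seldor, Wynwyn is earned (B3).
With Seldor and Wynwyn, Liozan is earned (B4).
With Liozan and Seldor, Venelm is earned (B1).
No rule produces Renmor, and it is not given. Nornor would need Renmor (B2), but Renmor is never earned.

Venelm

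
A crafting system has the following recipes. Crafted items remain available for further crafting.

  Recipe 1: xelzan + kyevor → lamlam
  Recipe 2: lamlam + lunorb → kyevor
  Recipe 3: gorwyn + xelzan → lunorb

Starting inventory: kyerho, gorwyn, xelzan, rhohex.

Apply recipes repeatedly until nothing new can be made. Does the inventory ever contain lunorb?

gorwyn + xelzan → lunorb (Recipe 3).

Yes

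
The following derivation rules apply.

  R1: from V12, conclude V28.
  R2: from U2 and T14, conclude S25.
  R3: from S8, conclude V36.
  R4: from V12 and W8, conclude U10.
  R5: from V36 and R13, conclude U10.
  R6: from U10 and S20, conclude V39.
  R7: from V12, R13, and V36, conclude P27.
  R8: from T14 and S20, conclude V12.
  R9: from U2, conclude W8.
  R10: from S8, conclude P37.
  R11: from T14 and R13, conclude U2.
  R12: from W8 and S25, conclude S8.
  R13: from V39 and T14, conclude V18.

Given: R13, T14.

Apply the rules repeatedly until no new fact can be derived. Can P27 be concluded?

No

P27 would need V12, R13, and V36 (R7), but V12 is never established.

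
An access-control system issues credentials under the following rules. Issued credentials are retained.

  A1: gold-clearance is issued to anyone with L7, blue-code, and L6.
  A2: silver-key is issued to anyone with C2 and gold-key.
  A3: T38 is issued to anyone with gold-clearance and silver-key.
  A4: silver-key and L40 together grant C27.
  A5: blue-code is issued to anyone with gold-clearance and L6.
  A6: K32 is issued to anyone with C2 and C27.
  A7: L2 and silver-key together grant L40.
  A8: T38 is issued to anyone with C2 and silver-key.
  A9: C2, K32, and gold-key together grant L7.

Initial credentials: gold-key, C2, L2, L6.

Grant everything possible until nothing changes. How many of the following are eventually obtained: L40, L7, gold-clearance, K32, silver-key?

4

Holding C2 and gold-key grants silver-key (A2).
Holding L2 and silver-key grants L40 (A7).
Holding silver-key and L40 grants C27 (A4).
Holding C2 and C27 grants K32 (A6).
Holding C2, K32, and gold-key grants L7 (A9).
L40: reached.
L7: reached.
gold-clearance would need L7, blue-code, and L6 (A1), but blue-code is never granted.
K32: reached.
silver-key: reached.
Reached: L40, L7, K32, and silver-key — 4 of the 5.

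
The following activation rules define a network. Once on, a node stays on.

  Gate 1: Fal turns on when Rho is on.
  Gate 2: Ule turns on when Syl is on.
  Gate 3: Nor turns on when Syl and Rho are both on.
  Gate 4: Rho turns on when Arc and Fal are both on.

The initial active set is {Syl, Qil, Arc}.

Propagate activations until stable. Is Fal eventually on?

Fal would need Rho (Gate 1), but Rho never turns on.

No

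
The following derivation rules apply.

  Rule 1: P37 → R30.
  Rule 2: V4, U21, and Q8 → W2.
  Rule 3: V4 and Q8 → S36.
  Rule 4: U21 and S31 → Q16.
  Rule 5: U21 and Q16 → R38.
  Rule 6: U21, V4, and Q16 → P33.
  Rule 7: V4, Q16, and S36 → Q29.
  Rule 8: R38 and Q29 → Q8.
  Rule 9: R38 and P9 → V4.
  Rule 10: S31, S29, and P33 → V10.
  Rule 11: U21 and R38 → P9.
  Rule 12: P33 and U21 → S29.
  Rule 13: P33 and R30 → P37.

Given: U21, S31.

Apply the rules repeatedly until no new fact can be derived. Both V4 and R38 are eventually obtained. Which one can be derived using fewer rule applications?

R38: From U21 and S31, Rule 4 gives Q16. From U21 and Q16, Rule 5 gives R38. [2 rule applications]
V4: U21 and S31 hold, so Q16 follows (Rule 4). U21 and Q16 hold, so R38 follows (Rule 5). U21 and R38 hold, so P9 follows (Rule 11). R38 and P9 hold, so V4 follows (Rule 9). [4 rule applications]
R38 needs fewer.

R38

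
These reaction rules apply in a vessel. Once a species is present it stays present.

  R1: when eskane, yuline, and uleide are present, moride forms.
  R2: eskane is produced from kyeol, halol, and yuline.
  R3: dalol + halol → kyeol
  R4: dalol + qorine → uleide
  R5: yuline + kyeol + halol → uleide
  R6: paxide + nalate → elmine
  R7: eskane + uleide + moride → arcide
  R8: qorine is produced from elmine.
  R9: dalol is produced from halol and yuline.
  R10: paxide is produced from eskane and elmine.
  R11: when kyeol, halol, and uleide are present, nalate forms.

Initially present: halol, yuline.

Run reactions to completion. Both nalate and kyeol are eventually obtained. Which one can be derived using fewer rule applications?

kyeol

kyeol: halol and yuline present → dalol forms (R9). dalol and halol present → kyeol forms (R3). [2 rule applications]
nalate: halol and yuline present → dalol forms (R9). dalol and halol present → kyeol forms (R3). yuline, kyeol, and halol present → uleide forms (R5). kyeol, halol, and uleide present → nalate forms (R11). [4 rule applications]
kyeol needs fewer.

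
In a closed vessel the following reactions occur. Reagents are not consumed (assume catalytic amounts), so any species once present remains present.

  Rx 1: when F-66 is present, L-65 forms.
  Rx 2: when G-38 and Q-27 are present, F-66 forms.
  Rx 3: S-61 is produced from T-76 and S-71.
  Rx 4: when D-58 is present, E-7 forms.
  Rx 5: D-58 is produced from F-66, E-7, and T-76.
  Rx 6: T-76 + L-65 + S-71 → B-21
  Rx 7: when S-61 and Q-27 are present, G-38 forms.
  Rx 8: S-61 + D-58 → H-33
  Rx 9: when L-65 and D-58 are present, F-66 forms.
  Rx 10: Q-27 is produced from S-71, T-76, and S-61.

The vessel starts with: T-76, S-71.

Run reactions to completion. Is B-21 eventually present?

Yes

T-76 and S-71 present → S-61 forms (Rx 3).
S-71, T-76, and S-61 present → Q-27 forms (Rx 10).
S-61 and Q-27 present → G-38 forms (Rx 7).
G-38 and Q-27 present → F-66 forms (Rx 2).
F-66 present → L-65 forms (Rx 1).
T-76, L-65, and S-71 present → B-21 forms (Rx 6).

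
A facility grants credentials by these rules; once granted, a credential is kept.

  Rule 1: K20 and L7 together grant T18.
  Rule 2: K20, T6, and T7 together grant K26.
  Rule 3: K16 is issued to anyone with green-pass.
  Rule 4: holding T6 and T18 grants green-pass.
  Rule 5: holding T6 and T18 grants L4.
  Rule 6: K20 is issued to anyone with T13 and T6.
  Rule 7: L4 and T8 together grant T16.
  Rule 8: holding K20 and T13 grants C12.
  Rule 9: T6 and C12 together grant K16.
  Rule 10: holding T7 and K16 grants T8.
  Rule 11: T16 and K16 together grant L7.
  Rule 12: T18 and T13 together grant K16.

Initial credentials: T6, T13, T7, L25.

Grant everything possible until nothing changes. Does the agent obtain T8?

Yes

Holding T13 and T6 grants K20 (Rule 6).
Holding K20 and T13 grants C12 (Rule 8).
Holding T6 and C12 grants K16 (Rule 9).
Holding T7 and K16 grants T8 (Rule 10).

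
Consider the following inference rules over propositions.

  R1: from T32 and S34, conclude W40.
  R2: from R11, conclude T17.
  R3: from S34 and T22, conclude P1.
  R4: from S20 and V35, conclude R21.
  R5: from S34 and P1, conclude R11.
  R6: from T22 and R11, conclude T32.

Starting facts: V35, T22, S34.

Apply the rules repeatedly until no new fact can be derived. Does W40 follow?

Yes

From S34 and T22, R3 gives P1.
From S34 and P1, R5 gives R11.
T22 and R11 hold, so T32 follows (R6).
T32 and S34 hold, so W40 follows (R1).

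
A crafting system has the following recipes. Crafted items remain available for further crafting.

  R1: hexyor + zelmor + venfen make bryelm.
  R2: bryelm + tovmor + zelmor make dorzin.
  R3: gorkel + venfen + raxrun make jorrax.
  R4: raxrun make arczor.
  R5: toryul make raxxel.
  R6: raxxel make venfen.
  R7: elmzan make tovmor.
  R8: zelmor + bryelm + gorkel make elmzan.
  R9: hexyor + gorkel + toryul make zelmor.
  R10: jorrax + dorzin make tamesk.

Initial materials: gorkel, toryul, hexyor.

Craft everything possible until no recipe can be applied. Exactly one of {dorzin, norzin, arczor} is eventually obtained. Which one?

hexyor + gorkel + toryul → zelmor (R9).
toryul → raxxel (R5).
raxxel → venfen (R6).
hexyor + zelmor + venfen → bryelm (R1).
zelmor + bryelm + gorkel → elmzan (R8).
Using R7, elmzan makes tovmor.
bryelm + tovmor + zelmor → dorzin (R2).
arczor would need raxrun (R4), but raxrun is never obtained. No rule produces norzin, and it is not given.

dorzin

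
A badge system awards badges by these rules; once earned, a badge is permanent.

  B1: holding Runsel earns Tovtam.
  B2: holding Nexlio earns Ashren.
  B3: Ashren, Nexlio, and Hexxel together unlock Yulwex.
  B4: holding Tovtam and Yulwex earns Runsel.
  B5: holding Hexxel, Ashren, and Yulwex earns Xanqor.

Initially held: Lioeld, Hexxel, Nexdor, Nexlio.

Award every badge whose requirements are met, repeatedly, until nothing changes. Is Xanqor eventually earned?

Yes

With Nexlio, Ashren is earned (B2).
With Ashren, Nexlio, and Hexxel, Yulwex is earned (B3).
With Hexxel, Ashren, and Yulwex, Xanqor is earned (B5).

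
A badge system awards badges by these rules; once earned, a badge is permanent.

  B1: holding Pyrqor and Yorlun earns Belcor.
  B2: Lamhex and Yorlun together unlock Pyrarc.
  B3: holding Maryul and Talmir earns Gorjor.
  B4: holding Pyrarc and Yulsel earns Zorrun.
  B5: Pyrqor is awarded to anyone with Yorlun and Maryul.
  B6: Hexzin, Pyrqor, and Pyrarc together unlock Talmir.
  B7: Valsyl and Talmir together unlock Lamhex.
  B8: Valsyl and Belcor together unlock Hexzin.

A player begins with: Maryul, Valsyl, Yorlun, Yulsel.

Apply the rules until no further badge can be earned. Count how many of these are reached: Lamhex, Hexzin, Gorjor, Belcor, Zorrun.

With Yorlun and Maryul, Pyrqor is earned (B5).
With Pyrqor and Yorlun, Belcor is earned (B1).
With Valsyl and Belcor, Hexzin is earned (B8).
Lamhex would need Valsyl and Talmir (B7), but Talmir is never earned.
Hexzin: reached.
Gorjor would need Maryul and Talmir (B3), but Talmir is never earned.
Belcor: reached.
Zorrun would need Pyrarc and Yulsel (B4), but Pyrarc is never earned.
Reached: Hexzin and Belcor — 2 of the 5.

2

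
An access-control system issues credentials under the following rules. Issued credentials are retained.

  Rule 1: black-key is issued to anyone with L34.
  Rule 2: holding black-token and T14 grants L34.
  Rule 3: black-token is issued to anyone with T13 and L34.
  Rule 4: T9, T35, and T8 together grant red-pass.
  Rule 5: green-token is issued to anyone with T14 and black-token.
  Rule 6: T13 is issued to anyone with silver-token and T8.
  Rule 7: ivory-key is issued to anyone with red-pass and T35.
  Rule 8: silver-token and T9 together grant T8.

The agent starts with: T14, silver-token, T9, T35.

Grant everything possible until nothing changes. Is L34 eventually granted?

No

L34 would need black-token and T14 (Rule 2), but black-token is never granted.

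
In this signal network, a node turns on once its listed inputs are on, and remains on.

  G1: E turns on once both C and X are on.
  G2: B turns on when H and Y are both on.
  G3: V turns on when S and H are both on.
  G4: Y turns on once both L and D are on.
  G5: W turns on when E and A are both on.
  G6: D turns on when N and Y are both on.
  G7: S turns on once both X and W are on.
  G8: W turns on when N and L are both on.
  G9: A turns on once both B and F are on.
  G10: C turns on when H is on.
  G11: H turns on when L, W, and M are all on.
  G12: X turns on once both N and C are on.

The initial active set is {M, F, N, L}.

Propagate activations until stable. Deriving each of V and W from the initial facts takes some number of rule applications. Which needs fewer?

W

W: N and L are on, so W turns on (G8). [1 rule application]
V: N and L are on, so W turns on (G8). L, W, and M are on, so H turns on (G11). H is on, so C turns on (G10). N and C are on, so X turns on (G12). G7: X and W on → S on. G3: S and H on → V on. [6 rule applications]
W needs fewer.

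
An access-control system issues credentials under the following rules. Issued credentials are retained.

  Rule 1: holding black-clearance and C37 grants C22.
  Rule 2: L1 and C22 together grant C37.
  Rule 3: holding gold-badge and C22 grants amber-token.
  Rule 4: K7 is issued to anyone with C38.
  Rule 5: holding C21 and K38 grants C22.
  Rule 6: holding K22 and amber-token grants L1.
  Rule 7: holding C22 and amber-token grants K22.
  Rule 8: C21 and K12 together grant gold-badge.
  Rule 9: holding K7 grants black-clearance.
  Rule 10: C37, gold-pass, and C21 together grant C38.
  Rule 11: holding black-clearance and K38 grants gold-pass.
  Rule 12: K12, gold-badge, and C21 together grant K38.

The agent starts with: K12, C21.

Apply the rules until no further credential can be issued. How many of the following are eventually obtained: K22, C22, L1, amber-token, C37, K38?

6

Holding C21 and K12 grants gold-badge (Rule 8).
Holding K12, gold-badge, and C21 grants K38 (Rule 12).
Holding C21 and K38 grants C22 (Rule 5).
Holding gold-badge and C22 grants amber-token (Rule 3).
Holding C22 and amber-token grants K22 (Rule 7).
Holding K22 and amber-token grants L1 (Rule 6).
Holding L1 and C22 grants C37 (Rule 2).
K22: reached.
C22: reached.
L1: reached.
amber-token: reached.
C37: reached.
K38: reached.
All 6 are reached.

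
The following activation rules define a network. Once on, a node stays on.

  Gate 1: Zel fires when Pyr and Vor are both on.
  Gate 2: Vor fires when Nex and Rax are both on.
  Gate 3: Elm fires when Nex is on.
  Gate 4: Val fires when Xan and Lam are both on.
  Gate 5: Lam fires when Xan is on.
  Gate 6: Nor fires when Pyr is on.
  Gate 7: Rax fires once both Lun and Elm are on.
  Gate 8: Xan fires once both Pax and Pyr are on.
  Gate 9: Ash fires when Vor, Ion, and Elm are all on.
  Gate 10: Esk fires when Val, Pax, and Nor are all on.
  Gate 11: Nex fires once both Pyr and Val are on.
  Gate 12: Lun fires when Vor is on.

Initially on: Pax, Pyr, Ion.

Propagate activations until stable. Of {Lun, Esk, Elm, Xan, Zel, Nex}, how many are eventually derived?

Gate 6: Pyr on → Nor on.
Gate 8: Pax and Pyr on → Xan on.
Gate 5: Xan on → Lam on.
Gate 4: Xan and Lam on → Val on.
Gate 10: Val, Pax, and Nor on → Esk on.
Gate 11: Pyr and Val on → Nex on.
Gate 3: Nex on → Elm on.
Lun would need Vor (Gate 12), but Vor never turns on.
Esk: reached.
Elm: reached.
Xan: reached.
Zel would need Pyr and Vor (Gate 1), but Vor never turns on.
Nex: reached.
Reached: Esk, Elm, Xan, and Nex — 4 of the 6.

4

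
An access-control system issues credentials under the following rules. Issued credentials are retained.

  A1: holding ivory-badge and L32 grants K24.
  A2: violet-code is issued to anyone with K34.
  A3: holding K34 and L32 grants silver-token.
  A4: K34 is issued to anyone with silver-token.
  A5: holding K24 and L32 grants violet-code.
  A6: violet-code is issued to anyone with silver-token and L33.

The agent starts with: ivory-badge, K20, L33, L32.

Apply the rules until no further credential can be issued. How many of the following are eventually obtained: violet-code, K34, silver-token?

1

Holding ivory-badge and L32 grants K24 (A1).
Holding K24 and L32 grants violet-code (A5).
violet-code: reached.
K34 would need silver-token (A4), but silver-token is never granted.
silver-token would need K34 and L32 (A3), but K34 is never granted.
Reached: violet-code — 1 of the 3.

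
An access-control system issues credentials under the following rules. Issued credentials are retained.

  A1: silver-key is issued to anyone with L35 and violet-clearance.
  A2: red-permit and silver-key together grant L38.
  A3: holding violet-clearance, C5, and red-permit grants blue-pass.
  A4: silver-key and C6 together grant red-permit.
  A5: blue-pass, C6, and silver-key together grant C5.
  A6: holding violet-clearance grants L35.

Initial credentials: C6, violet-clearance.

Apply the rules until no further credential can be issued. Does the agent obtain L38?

Yes

Holding violet-clearance grants L35 (A6).
Holding L35 and violet-clearance grants silver-key (A1).
Holding silver-key and C6 grants red-permit (A4).
Holding red-permit and silver-key grants L38 (A2).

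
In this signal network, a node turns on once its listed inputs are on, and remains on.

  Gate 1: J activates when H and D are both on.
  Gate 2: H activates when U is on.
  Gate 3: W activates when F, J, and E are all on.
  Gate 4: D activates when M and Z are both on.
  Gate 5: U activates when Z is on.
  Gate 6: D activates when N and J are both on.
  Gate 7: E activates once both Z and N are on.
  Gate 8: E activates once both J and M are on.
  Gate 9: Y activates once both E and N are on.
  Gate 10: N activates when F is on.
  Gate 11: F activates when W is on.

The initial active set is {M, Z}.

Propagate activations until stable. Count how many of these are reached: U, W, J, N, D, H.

4

M and Z are on, so D activates (Gate 4).
Gate 5: Z on → U on.
U is on, so H activates (Gate 2).
Gate 1: H and D on → J on.
U: reached.
W would need F, J, and E (Gate 3), but F never turns on.
J: reached.
N would need F (Gate 10), but F never turns on.
D: reached.
H: reached.
Reached: U, J, D, and H — 4 of the 6.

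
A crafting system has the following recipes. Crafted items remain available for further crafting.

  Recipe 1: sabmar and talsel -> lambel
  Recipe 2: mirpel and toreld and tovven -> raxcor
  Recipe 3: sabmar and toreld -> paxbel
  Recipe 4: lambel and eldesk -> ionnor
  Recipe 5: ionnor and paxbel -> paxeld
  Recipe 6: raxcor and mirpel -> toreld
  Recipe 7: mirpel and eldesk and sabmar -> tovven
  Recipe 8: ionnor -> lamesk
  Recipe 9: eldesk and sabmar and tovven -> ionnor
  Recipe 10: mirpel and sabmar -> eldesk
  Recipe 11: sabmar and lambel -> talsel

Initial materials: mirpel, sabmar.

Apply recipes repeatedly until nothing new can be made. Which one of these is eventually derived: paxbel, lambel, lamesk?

Using Recipe 10, mirpel and sabmar make eldesk.
Using Recipe 7, mirpel, eldesk, and sabmar make tovven.
Using Recipe 9, eldesk, sabmar, and tovven make ionnor.
Using Recipe 8, ionnor makes lamesk.
lambel would need sabmar and talsel (Recipe 1), but talsel is never obtained. paxbel would need sabmar and toreld (Recipe 3), but toreld is never obtained.

lamesk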